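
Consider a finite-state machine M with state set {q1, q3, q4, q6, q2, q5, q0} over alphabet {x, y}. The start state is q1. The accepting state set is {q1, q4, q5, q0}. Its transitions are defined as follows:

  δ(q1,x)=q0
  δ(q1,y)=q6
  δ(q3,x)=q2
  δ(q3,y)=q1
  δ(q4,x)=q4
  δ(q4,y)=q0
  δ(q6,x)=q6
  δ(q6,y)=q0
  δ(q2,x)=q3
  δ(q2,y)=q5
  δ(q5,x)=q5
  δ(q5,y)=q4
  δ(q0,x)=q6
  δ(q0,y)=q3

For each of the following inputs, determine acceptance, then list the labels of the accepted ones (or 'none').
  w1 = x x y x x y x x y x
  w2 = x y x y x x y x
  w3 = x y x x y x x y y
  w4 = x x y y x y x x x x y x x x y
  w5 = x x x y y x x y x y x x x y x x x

w1: Trace: q1 -x-> q0 -x-> q6 -y-> q0 -x-> q6 -x-> q6 -y-> q0 -x-> q6 -x-> q6 -y-> q0 -x-> q6  → end q6, rejected
w2: Trace: q1 -x-> q0 -y-> q3 -x-> q2 -y-> q5 -x-> q5 -x-> q5 -y-> q4 -x-> q4  → end q4, accepted
w3: Trace: q1 -x-> q0 -y-> q3 -x-> q2 -x-> q3 -y-> q1 -x-> q0 -x-> q6 -y-> q0 -y-> q3  → end q3, rejected
w4: Trace: q1 -x-> q0 -x-> q6 -y-> q0 -y-> q3 -x-> q2 -y-> q5 -x-> q5 -x-> q5 -x-> q5 -x-> q5 -y-> q4 -x-> q4 -x-> q4 -x-> q4 -y-> q0  → end q0, accepted
w5: Trace: q1 -x-> q0 -x-> q6 -x-> q6 -y-> q0 -y-> q3 -x-> q2 -x-> q3 -y-> q1 -x-> q0 -y-> q3 -x-> q2 -x-> q3 -x-> q2 -y-> q5 -x-> q5 -x-> q5 -x-> q5  → end q5, accepted

w2, w4, w5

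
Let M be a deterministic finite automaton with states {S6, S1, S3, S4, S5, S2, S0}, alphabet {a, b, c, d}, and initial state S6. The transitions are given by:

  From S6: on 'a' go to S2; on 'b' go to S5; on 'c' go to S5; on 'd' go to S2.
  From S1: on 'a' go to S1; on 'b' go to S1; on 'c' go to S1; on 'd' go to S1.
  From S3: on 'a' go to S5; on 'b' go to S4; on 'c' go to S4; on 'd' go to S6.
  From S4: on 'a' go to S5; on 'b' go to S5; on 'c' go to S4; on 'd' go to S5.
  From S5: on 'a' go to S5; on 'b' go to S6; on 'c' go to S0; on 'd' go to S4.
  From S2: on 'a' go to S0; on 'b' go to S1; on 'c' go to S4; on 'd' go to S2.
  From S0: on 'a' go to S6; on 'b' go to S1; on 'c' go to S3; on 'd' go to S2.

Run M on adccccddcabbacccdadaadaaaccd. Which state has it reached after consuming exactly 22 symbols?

start at S6
read 'a': S6 → S2
read 'd': S2 → S2
read 'c': S2 → S4
read 'c': S4 → S4
read 'c': S4 → S4
read 'c': S4 → S4
read 'd': S4 → S5
read 'd': S5 → S4
read 'c': S4 → S4
read 'a': S4 → S5
read 'b': S5 → S6
read 'b': S6 → S5
read 'a': S5 → S5
read 'c': S5 → S0
read 'c': S0 → S3
read 'c': S3 → S4
read 'd': S4 → S5
read 'a': S5 → S5
read 'd': S5 → S4
read 'a': S4 → S5
read 'a': S5 → S5
read 'd': S5 → S4
After 22 symbols: S4.

S4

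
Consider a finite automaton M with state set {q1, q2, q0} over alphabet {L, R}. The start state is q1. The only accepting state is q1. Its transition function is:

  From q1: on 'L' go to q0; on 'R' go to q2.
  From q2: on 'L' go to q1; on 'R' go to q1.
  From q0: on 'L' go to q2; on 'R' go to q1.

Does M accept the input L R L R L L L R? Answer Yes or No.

q1 → q0 → q1 → q0 → q1 → q0 → q2 → q1 → q2
End state q2 is not accepting.

No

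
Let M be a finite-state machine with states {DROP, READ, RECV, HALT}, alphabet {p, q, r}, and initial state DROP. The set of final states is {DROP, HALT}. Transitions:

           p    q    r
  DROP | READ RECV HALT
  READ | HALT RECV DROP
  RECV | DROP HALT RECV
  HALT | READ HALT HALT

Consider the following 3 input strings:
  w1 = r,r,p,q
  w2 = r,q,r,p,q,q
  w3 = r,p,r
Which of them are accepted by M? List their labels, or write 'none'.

w2, w3

w1: DROP → HALT → HALT → READ → RECV  → end RECV, rejected
w2: DROP → HALT → HALT → HALT → READ → RECV → HALT  → end HALT, accepted
w3: DROP → HALT → READ → DROP  → end DROP, accepted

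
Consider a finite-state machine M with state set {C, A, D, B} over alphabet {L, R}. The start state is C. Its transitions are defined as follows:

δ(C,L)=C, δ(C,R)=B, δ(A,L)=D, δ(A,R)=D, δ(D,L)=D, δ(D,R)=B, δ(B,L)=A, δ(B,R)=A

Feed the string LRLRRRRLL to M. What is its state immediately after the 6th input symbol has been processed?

A

Trace: C -L-> C -R-> B -L-> A -R-> D -R-> B -R-> A
After 6 symbols: A.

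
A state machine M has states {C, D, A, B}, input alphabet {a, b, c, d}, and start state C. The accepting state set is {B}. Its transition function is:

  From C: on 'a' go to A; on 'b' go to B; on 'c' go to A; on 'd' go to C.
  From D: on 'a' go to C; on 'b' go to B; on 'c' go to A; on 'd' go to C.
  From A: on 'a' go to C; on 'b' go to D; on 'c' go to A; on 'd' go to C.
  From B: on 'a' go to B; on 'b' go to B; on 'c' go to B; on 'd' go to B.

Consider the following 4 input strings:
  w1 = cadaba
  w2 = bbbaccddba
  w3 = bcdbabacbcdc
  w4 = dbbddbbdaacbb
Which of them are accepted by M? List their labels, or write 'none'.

w2, w3, w4

w1:
  start at C
  read 'c': C → A
  read 'a': A → C
  read 'd': C → C
  read 'a': C → A
  read 'b': A → D
  read 'a': D → C
  end C, rejected
w2:
  start at C
  read 'b': C → B
  read 'b': B → B
  read 'b': B → B
  read 'a': B → B
  read 'c': B → B
  read 'c': B → B
  read 'd': B → B
  read 'd': B → B
  read 'b': B → B
  read 'a': B → B
  end B, accepted
w3:
  start at C
  read 'b': C → B
  read 'c': B → B
  read 'd': B → B
  read 'b': B → B
  read 'a': B → B
  read 'b': B → B
  read 'a': B → B
  read 'c': B → B
  read 'b': B → B
  read 'c': B → B
  read 'd': B → B
  read 'c': B → B
  end B, accepted
w4:
  start at C
  read 'd': C → C
  read 'b': C → B
  read 'b': B → B
  read 'd': B → B
  read 'd': B → B
  read 'b': B → B
  read 'b': B → B
  read 'd': B → B
  read 'a': B → B
  read 'a': B → B
  read 'c': B → B
  read 'b': B → B
  read 'b': B → B
  end B, accepted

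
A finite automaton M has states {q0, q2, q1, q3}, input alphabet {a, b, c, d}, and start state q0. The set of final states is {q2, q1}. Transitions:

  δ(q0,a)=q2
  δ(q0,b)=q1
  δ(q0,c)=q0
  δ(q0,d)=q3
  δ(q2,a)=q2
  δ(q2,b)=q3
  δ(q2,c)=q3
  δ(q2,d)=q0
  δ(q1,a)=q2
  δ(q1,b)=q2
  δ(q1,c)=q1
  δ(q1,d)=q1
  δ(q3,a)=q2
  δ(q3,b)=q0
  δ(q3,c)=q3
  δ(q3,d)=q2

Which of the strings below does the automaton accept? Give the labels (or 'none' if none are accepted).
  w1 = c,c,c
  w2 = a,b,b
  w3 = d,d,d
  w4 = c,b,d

w4

w1: q0 → q0 → q0 → q0  → end q0, rejected
w2: q0 → q2 → q3 → q0  → end q0, rejected
w3: q0 → q3 → q2 → q0  → end q0, rejected
w4: q0 → q0 → q1 → q1  → end q1, accepted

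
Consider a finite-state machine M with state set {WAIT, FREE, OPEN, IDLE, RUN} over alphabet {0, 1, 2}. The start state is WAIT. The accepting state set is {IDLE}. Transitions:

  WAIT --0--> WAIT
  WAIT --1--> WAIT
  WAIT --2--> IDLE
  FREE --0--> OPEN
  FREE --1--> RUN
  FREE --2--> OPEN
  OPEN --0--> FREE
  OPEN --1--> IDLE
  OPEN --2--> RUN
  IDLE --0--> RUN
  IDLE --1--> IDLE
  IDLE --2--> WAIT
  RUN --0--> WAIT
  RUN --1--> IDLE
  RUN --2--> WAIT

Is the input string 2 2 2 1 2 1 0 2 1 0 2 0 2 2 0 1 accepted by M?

No

Trace: WAIT -2-> IDLE -2-> WAIT -2-> IDLE -1-> IDLE -2-> WAIT -1-> WAIT -0-> WAIT -2-> IDLE -1-> IDLE -0-> RUN -2-> WAIT -0-> WAIT -2-> IDLE -2-> WAIT -0-> WAIT -1-> WAIT
End state WAIT is not accepting.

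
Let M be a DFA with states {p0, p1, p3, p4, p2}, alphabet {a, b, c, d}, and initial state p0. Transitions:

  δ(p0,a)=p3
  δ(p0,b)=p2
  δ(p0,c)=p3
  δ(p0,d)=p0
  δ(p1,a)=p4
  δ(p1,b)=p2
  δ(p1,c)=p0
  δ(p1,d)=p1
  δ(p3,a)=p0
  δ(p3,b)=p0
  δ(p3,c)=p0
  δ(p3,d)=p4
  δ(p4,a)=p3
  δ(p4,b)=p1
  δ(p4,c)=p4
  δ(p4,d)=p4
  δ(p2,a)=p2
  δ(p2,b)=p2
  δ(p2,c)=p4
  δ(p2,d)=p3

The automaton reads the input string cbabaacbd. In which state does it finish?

p0 → p3 → p0 → p3 → p0 → p3 → p0 → p3 → p0 → p0

p0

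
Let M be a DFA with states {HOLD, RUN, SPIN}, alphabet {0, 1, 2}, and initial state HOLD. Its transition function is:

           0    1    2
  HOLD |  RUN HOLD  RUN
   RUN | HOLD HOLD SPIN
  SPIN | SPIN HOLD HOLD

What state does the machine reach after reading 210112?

RUN

Trace: HOLD -2-> RUN -1-> HOLD -0-> RUN -1-> HOLD -1-> HOLD -2-> RUN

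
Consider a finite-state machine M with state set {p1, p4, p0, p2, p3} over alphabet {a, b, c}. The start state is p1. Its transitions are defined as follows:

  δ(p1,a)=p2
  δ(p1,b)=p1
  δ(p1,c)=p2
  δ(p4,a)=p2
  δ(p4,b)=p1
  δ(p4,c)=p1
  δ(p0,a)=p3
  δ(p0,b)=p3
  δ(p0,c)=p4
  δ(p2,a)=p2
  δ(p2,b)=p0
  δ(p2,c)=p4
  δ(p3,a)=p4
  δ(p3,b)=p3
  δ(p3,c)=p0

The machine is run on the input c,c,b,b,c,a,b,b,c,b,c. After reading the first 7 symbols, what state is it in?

p1 → p2 → p4 → p1 → p1 → p2 → p2 → p0
After 7 symbols: p0.

p0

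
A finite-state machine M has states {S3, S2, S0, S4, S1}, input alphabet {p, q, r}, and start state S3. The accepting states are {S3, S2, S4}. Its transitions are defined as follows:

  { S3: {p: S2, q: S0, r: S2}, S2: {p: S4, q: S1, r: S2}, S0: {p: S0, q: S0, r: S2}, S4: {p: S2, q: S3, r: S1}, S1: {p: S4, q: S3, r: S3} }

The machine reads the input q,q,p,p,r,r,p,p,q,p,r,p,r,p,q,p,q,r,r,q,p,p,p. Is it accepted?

Yes

S3 → S0 → S0 → S0 → S0 → S2 → S2 → S4 → S2 → S1 → S4 → S1 → S4 → S1 → S4 → S3 → S2 → S1 → S3 → S2 → S1 → S4 → S2 → S4
End state S4 is accepting.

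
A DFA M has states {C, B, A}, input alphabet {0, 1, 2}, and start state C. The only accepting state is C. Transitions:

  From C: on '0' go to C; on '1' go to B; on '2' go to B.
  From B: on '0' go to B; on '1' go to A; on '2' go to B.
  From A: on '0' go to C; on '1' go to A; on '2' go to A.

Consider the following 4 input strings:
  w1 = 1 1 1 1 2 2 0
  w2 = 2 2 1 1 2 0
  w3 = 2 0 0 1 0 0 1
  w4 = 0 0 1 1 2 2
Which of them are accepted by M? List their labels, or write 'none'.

w1:
  start at C
  read '1': C → B
  read '1': B → A
  read '1': A → A
  read '1': A → A
  read '2': A → A
  read '2': A → A
  read '0': A → C
  end C, accepted
w2:
  start at C
  read '2': C → B
  read '2': B → B
  read '1': B → A
  read '1': A → A
  read '2': A → A
  read '0': A → C
  end C, accepted
w3:
  start at C
  read '2': C → B
  read '0': B → B
  read '0': B → B
  read '1': B → A
  read '0': A → C
  read '0': C → C
  read '1': C → B
  end B, rejected
w4:
  start at C
  read '0': C → C
  read '0': C → C
  read '1': C → B
  read '1': B → A
  read '2': A → A
  read '2': A → A
  end A, rejected

w1, w2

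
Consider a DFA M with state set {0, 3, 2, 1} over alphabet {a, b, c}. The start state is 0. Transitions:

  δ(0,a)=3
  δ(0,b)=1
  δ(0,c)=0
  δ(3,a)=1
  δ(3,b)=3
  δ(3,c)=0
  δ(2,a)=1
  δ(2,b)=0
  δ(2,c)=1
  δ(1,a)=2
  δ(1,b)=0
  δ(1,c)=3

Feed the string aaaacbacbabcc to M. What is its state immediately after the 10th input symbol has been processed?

1

start at 0
read 'a': 0 → 3
read 'a': 3 → 1
read 'a': 1 → 2
read 'a': 2 → 1
read 'c': 1 → 3
read 'b': 3 → 3
read 'a': 3 → 1
read 'c': 1 → 3
read 'b': 3 → 3
read 'a': 3 → 1
After 10 symbols: 1.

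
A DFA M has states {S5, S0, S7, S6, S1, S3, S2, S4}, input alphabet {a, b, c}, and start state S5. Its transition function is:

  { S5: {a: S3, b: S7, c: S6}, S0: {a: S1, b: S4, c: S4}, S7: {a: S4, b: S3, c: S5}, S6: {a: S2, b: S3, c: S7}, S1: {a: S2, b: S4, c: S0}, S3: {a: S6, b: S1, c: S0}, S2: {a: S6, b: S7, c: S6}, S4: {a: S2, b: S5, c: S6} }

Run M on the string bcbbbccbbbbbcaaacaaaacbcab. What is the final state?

S5 → S7 → S5 → S7 → S3 → S1 → S0 → S4 → S5 → S7 → S3 → S1 → S4 → S6 → S2 → S6 → S2 → S6 → S2 → S6 → S2 → S6 → S7 → S3 → S0 → S1 → S4

S4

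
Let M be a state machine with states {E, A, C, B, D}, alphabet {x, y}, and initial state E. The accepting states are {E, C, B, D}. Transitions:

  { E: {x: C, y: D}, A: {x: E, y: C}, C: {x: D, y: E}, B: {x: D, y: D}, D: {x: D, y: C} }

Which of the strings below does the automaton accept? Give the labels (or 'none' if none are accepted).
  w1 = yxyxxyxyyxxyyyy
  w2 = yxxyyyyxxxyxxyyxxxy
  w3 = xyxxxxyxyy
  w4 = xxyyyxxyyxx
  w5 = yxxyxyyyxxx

w1: E → D → D → C → D → D → C → D → C → E → C → D → C → E → D → C  → end C, accepted
w2: E → D → D → D → C → E → D → C → D → D → D → C → D → D → C → E → C → D → D → C  → end C, accepted
w3: E → C → E → C → D → D → D → C → D → C → E  → end E, accepted
w4: E → C → D → C → E → D → D → D → C → E → C → D  → end D, accepted
w5: E → D → D → D → C → D → C → E → D → D → D → D  → end D, accepted

w1, w2, w3, w4, w5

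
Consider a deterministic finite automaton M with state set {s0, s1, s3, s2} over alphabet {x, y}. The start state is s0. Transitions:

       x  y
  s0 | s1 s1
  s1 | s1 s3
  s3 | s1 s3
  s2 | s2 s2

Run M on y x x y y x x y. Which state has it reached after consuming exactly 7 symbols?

s0 → s1 → s1 → s1 → s3 → s3 → s1 → s1
After 7 symbols: s1.

s1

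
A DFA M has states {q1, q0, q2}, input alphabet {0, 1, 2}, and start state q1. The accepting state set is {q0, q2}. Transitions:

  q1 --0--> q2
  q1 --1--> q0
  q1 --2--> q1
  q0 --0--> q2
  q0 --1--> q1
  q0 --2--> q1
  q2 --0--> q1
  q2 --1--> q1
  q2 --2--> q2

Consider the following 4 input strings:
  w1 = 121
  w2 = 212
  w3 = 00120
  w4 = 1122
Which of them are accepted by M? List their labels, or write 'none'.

w1: Trace: q1 -1-> q0 -2-> q1 -1-> q0  → end q0, accepted
w2: Trace: q1 -2-> q1 -1-> q0 -2-> q1  → end q1, rejected
w3: Trace: q1 -0-> q2 -0-> q1 -1-> q0 -2-> q1 -0-> q2  → end q2, accepted
w4: Trace: q1 -1-> q0 -1-> q1 -2-> q1 -2-> q1  → end q1, rejected

w1, w3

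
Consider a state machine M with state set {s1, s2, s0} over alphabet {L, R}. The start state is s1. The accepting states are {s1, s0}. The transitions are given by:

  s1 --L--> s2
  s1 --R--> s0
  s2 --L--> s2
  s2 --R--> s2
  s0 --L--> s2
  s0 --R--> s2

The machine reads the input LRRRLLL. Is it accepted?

No

start at s1
read 'L': s1 → s2
read 'R': s2 → s2
read 'R': s2 → s2
read 'R': s2 → s2
read 'L': s2 → s2
read 'L': s2 → s2
read 'L': s2 → s2
End state s2 is not accepting.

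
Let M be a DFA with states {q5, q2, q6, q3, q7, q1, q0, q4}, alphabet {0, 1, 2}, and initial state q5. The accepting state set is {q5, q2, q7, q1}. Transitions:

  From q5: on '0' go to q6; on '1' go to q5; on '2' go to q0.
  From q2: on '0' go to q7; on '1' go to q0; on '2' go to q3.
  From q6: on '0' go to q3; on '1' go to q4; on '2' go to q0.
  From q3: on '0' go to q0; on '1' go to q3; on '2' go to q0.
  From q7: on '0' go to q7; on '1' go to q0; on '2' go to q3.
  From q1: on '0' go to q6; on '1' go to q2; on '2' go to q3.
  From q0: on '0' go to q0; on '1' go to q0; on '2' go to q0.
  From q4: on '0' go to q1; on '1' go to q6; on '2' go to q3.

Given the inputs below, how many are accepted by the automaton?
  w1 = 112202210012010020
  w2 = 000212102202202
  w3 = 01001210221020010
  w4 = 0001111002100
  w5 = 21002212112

w1: Trace: q5 -1-> q5 -1-> q5 -2-> q0 -2-> q0 -0-> q0 -2-> q0 -2-> q0 -1-> q0 -0-> q0 -0-> q0 -1-> q0 -2-> q0 -0-> q0 -1-> q0 -0-> q0 -0-> q0 -2-> q0 -0-> q0  → end q0, rejected
w2: Trace: q5 -0-> q6 -0-> q3 -0-> q0 -2-> q0 -1-> q0 -2-> q0 -1-> q0 -0-> q0 -2-> q0 -2-> q0 -0-> q0 -2-> q0 -2-> q0 -0-> q0 -2-> q0  → end q0, rejected
w3: Trace: q5 -0-> q6 -1-> q4 -0-> q1 -0-> q6 -1-> q4 -2-> q3 -1-> q3 -0-> q0 -2-> q0 -2-> q0 -1-> q0 -0-> q0 -2-> q0 -0-> q0 -0-> q0 -1-> q0 -0-> q0  → end q0, rejected
w4: Trace: q5 -0-> q6 -0-> q3 -0-> q0 -1-> q0 -1-> q0 -1-> q0 -1-> q0 -0-> q0 -0-> q0 -2-> q0 -1-> q0 -0-> q0 -0-> q0  → end q0, rejected
w5: Trace: q5 -2-> q0 -1-> q0 -0-> q0 -0-> q0 -2-> q0 -2-> q0 -1-> q0 -2-> q0 -1-> q0 -1-> q0 -2-> q0  → end q0, rejected

0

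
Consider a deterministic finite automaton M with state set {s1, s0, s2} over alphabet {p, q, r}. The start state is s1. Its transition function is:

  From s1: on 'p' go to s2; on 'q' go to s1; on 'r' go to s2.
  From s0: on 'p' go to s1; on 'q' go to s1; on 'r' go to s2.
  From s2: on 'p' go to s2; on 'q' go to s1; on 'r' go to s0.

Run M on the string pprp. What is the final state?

s1

s1 → s2 → s2 → s0 → s1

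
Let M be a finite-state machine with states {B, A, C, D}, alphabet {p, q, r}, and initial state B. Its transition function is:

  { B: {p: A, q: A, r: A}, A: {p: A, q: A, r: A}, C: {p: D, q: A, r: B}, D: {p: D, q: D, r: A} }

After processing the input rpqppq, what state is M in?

start at B
read 'r': B → A
read 'p': A → A
read 'q': A → A
read 'p': A → A
read 'p': A → A
read 'q': A → A

A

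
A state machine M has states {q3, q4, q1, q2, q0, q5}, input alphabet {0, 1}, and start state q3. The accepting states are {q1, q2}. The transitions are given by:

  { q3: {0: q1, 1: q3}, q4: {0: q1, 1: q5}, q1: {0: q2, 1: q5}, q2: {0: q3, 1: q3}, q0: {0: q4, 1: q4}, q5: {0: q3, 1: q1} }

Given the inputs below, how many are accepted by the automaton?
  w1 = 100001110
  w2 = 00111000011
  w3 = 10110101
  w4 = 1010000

w1: Trace: q3 -1-> q3 -0-> q1 -0-> q2 -0-> q3 -0-> q1 -1-> q5 -1-> q1 -1-> q5 -0-> q3  → end q3, rejected
w2: Trace: q3 -0-> q1 -0-> q2 -1-> q3 -1-> q3 -1-> q3 -0-> q1 -0-> q2 -0-> q3 -0-> q1 -1-> q5 -1-> q1  → end q1, accepted
w3: Trace: q3 -1-> q3 -0-> q1 -1-> q5 -1-> q1 -0-> q2 -1-> q3 -0-> q1 -1-> q5  → end q5, rejected
w4: Trace: q3 -1-> q3 -0-> q1 -1-> q5 -0-> q3 -0-> q1 -0-> q2 -0-> q3  → end q3, rejected

1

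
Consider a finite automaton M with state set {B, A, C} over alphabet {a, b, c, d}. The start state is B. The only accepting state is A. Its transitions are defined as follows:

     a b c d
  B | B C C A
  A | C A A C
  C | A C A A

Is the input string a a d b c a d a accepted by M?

No

B → B → B → A → A → A → C → A → C
End state C is not accepting.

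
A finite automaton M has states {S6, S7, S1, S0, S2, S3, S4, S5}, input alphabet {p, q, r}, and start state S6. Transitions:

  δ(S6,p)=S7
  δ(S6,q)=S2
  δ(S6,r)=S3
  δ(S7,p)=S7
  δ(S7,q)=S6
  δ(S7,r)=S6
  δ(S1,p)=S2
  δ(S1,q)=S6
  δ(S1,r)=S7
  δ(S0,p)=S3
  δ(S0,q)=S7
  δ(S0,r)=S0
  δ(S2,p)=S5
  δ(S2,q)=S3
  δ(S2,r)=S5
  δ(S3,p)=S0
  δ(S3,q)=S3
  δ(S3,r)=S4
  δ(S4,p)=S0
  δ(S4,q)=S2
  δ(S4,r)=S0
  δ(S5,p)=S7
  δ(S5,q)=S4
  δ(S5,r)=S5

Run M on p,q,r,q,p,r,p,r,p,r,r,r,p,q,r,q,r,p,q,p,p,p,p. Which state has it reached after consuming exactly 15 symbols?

S4

start at S6
read 'p': S6 → S7
read 'q': S7 → S6
read 'r': S6 → S3
read 'q': S3 → S3
read 'p': S3 → S0
read 'r': S0 → S0
read 'p': S0 → S3
read 'r': S3 → S4
read 'p': S4 → S0
read 'r': S0 → S0
read 'r': S0 → S0
read 'r': S0 → S0
read 'p': S0 → S3
read 'q': S3 → S3
read 'r': S3 → S4
After 15 symbols: S4.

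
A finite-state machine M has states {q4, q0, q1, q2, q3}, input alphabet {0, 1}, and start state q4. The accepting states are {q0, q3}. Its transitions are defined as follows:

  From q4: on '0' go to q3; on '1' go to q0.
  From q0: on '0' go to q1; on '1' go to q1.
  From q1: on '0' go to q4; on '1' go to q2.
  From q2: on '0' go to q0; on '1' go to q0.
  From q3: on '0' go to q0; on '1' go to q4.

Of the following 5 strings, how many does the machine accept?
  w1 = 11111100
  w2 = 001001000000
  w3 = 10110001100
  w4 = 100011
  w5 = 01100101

w1: Trace: q4 -1-> q0 -1-> q1 -1-> q2 -1-> q0 -1-> q1 -1-> q2 -0-> q0 -0-> q1  → end q1, rejected
w2: Trace: q4 -0-> q3 -0-> q0 -1-> q1 -0-> q4 -0-> q3 -1-> q4 -0-> q3 -0-> q0 -0-> q1 -0-> q4 -0-> q3 -0-> q0  → end q0, accepted
w3: Trace: q4 -1-> q0 -0-> q1 -1-> q2 -1-> q0 -0-> q1 -0-> q4 -0-> q3 -1-> q4 -1-> q0 -0-> q1 -0-> q4  → end q4, rejected
w4: Trace: q4 -1-> q0 -0-> q1 -0-> q4 -0-> q3 -1-> q4 -1-> q0  → end q0, accepted
w5: Trace: q4 -0-> q3 -1-> q4 -1-> q0 -0-> q1 -0-> q4 -1-> q0 -0-> q1 -1-> q2  → end q2, rejected

2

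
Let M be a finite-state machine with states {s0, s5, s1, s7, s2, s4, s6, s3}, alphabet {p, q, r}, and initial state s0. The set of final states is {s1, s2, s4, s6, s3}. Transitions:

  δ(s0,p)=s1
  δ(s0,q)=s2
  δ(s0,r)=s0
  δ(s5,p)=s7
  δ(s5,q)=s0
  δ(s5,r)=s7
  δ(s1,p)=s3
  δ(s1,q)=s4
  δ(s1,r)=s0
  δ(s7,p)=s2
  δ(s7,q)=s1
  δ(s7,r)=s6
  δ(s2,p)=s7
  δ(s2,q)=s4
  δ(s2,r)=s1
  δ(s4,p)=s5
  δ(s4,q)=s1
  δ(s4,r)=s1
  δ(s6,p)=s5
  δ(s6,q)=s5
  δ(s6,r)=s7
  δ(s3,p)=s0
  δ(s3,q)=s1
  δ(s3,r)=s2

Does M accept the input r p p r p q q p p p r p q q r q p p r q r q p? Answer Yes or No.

Yes

s0 → s0 → s1 → s3 → s2 → s7 → s1 → s4 → s5 → s7 → s2 → s1 → s3 → s1 → s4 → s1 → s4 → s5 → s7 → s6 → s5 → s7 → s1 → s3
End state s3 is accepting.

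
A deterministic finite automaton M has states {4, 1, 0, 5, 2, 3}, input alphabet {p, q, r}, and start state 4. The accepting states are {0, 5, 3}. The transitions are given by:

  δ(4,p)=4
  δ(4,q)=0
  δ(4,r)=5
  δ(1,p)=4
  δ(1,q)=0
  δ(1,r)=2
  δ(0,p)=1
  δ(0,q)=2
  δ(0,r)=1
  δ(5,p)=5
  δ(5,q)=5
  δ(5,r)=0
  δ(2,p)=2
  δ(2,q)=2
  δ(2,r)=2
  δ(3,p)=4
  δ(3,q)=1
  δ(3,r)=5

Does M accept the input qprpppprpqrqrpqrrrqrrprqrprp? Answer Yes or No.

No

4 → 0 → 1 → 2 → 2 → 2 → 2 → 2 → 2 → 2 → 2 → 2 → 2 → 2 → 2 → 2 → 2 → 2 → 2 → 2 → 2 → 2 → 2 → 2 → 2 → 2 → 2 → 2 → 2
End state 2 is not accepting.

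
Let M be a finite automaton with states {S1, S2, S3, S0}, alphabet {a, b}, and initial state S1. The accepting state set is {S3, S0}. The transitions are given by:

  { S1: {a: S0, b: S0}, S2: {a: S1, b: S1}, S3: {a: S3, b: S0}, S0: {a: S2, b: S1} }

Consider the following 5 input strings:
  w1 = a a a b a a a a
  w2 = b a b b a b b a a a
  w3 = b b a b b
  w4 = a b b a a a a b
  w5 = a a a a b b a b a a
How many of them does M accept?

2

w1:
  start at S1
  read 'a': S1 → S0
  read 'a': S0 → S2
  read 'a': S2 → S1
  read 'b': S1 → S0
  read 'a': S0 → S2
  read 'a': S2 → S1
  read 'a': S1 → S0
  read 'a': S0 → S2
  end S2, rejected
w2:
  start at S1
  read 'b': S1 → S0
  read 'a': S0 → S2
  read 'b': S2 → S1
  read 'b': S1 → S0
  read 'a': S0 → S2
  read 'b': S2 → S1
  read 'b': S1 → S0
  read 'a': S0 → S2
  read 'a': S2 → S1
  read 'a': S1 → S0
  end S0, accepted
w3:
  start at S1
  read 'b': S1 → S0
  read 'b': S0 → S1
  read 'a': S1 → S0
  read 'b': S0 → S1
  read 'b': S1 → S0
  end S0, accepted
w4:
  start at S1
  read 'a': S1 → S0
  read 'b': S0 → S1
  read 'b': S1 → S0
  read 'a': S0 → S2
  read 'a': S2 → S1
  read 'a': S1 → S0
  read 'a': S0 → S2
  read 'b': S2 → S1
  end S1, rejected
w5:
  start at S1
  read 'a': S1 → S0
  read 'a': S0 → S2
  read 'a': S2 → S1
  read 'a': S1 → S0
  read 'b': S0 → S1
  read 'b': S1 → S0
  read 'a': S0 → S2
  read 'b': S2 → S1
  read 'a': S1 → S0
  read 'a': S0 → S2
  end S2, rejected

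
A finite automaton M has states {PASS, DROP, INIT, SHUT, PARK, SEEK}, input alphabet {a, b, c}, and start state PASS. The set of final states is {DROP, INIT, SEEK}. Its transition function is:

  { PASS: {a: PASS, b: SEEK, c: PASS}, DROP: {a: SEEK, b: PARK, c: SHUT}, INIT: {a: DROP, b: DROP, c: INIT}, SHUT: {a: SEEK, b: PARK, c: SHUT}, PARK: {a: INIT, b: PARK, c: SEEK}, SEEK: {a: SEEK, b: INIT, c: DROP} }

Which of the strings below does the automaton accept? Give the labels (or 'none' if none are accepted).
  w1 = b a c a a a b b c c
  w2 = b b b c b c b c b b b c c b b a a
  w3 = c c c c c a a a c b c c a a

w1: PASS → SEEK → SEEK → DROP → SEEK → SEEK → SEEK → INIT → DROP → SHUT → SHUT  → end SHUT, rejected
w2: PASS → SEEK → INIT → DROP → SHUT → PARK → SEEK → INIT → INIT → DROP → PARK → PARK → SEEK → DROP → PARK → PARK → INIT → DROP  → end DROP, accepted
w3: PASS → PASS → PASS → PASS → PASS → PASS → PASS → PASS → PASS → PASS → SEEK → DROP → SHUT → SEEK → SEEK  → end SEEK, accepted

w2, w3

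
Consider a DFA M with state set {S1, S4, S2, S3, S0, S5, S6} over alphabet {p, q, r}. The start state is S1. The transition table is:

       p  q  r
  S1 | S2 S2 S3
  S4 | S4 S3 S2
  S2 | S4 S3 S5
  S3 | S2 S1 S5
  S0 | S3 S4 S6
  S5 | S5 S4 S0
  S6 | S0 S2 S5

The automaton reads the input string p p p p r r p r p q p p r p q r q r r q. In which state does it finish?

S1 → S2 → S4 → S4 → S4 → S2 → S5 → S5 → S0 → S3 → S1 → S2 → S4 → S2 → S4 → S3 → S5 → S4 → S2 → S5 → S4

S4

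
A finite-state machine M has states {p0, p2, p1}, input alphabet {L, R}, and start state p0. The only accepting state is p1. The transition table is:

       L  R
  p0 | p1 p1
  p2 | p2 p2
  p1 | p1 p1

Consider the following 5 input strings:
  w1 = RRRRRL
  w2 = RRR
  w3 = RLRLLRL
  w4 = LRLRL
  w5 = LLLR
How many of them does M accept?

5

w1:
  start at p0
  read 'R': p0 → p1
  read 'R': p1 → p1
  read 'R': p1 → p1
  read 'R': p1 → p1
  read 'R': p1 → p1
  read 'L': p1 → p1
  end p1, accepted
w2:
  start at p0
  read 'R': p0 → p1
  read 'R': p1 → p1
  read 'R': p1 → p1
  end p1, accepted
w3:
  start at p0
  read 'R': p0 → p1
  read 'L': p1 → p1
  read 'R': p1 → p1
  read 'L': p1 → p1
  read 'L': p1 → p1
  read 'R': p1 → p1
  read 'L': p1 → p1
  end p1, accepted
w4:
  start at p0
  read 'L': p0 → p1
  read 'R': p1 → p1
  read 'L': p1 → p1
  read 'R': p1 → p1
  read 'L': p1 → p1
  end p1, accepted
w5:
  start at p0
  read 'L': p0 → p1
  read 'L': p1 → p1
  read 'L': p1 → p1
  read 'R': p1 → p1
  end p1, accepted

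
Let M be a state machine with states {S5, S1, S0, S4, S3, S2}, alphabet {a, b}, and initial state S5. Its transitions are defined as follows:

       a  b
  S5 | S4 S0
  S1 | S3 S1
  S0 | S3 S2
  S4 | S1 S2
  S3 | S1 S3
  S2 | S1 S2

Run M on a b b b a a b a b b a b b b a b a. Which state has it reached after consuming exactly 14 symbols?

S3

S5 → S4 → S2 → S2 → S2 → S1 → S3 → S3 → S1 → S1 → S1 → S3 → S3 → S3 → S3
After 14 symbols: S3.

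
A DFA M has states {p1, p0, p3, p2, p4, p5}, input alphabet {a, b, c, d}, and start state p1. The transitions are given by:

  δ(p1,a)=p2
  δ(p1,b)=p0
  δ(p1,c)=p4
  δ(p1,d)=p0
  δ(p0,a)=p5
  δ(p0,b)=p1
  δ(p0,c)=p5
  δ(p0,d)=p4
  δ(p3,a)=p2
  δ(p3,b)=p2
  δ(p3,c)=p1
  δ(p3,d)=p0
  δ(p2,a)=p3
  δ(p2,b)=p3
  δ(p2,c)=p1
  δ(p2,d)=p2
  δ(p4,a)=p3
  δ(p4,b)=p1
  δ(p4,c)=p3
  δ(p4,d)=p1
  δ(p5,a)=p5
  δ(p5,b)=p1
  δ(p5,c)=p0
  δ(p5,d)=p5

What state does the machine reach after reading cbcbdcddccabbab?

p1

p1 → p4 → p1 → p4 → p1 → p0 → p5 → p5 → p5 → p0 → p5 → p5 → p1 → p0 → p5 → p1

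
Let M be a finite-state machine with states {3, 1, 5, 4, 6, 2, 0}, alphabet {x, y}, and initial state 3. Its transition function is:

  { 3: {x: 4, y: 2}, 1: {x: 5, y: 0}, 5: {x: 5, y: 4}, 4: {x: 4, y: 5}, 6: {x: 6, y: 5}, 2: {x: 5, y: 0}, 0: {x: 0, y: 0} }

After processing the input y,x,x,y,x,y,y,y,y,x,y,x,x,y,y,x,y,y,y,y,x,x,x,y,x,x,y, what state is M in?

5

3 → 2 → 5 → 5 → 4 → 4 → 5 → 4 → 5 → 4 → 4 → 5 → 5 → 5 → 4 → 5 → 5 → 4 → 5 → 4 → 5 → 5 → 5 → 5 → 4 → 4 → 4 → 5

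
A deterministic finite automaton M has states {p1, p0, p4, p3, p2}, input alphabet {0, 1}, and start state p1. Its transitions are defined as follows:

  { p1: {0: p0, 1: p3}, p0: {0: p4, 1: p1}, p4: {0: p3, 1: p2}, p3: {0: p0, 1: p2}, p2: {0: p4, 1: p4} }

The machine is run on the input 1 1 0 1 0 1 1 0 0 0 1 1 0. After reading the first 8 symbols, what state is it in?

p3

Trace: p1 -1-> p3 -1-> p2 -0-> p4 -1-> p2 -0-> p4 -1-> p2 -1-> p4 -0-> p3
After 8 symbols: p3.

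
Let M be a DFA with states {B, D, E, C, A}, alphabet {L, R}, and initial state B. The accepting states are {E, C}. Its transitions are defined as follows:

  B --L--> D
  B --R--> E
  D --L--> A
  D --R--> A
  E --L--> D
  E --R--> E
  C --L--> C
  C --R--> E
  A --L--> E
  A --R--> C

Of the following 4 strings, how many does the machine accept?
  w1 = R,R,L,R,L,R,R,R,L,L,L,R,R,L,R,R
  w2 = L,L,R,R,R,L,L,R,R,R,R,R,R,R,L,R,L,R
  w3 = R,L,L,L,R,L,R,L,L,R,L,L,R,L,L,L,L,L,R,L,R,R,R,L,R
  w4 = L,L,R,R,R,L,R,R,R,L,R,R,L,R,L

2

w1:
  start at B
  read 'R': B → E
  read 'R': E → E
  read 'L': E → D
  read 'R': D → A
  read 'L': A → E
  read 'R': E → E
  read 'R': E → E
  read 'R': E → E
  read 'L': E → D
  read 'L': D → A
  read 'L': A → E
  read 'R': E → E
  read 'R': E → E
  read 'L': E → D
  read 'R': D → A
  read 'R': A → C
  end C, accepted
w2:
  start at B
  read 'L': B → D
  read 'L': D → A
  read 'R': A → C
  read 'R': C → E
  read 'R': E → E
  read 'L': E → D
  read 'L': D → A
  read 'R': A → C
  read 'R': C → E
  read 'R': E → E
  read 'R': E → E
  read 'R': E → E
  read 'R': E → E
  read 'R': E → E
  read 'L': E → D
  read 'R': D → A
  read 'L': A → E
  read 'R': E → E
  end E, accepted
w3:
  start at B
  read 'R': B → E
  read 'L': E → D
  read 'L': D → A
  read 'L': A → E
  read 'R': E → E
  read 'L': E → D
  read 'R': D → A
  read 'L': A → E
  read 'L': E → D
  read 'R': D → A
  read 'L': A → E
  read 'L': E → D
  read 'R': D → A
  read 'L': A → E
  read 'L': E → D
  read 'L': D → A
  read 'L': A → E
  read 'L': E → D
  read 'R': D → A
  read 'L': A → E
  read 'R': E → E
  read 'R': E → E
  read 'R': E → E
  read 'L': E → D
  read 'R': D → A
  end A, rejected
w4:
  start at B
  read 'L': B → D
  read 'L': D → A
  read 'R': A → C
  read 'R': C → E
  read 'R': E → E
  read 'L': E → D
  read 'R': D → A
  read 'R': A → C
  read 'R': C → E
  read 'L': E → D
  read 'R': D → A
  read 'R': A → C
  read 'L': C → C
  read 'R': C → E
  read 'L': E → D
  end D, rejected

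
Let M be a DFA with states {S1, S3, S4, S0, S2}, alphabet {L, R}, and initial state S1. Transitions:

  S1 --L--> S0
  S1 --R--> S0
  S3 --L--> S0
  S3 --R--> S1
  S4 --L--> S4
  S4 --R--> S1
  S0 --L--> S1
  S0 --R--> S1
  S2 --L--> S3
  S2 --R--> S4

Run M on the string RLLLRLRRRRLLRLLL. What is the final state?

S1

Trace: S1 -R-> S0 -L-> S1 -L-> S0 -L-> S1 -R-> S0 -L-> S1 -R-> S0 -R-> S1 -R-> S0 -R-> S1 -L-> S0 -L-> S1 -R-> S0 -L-> S1 -L-> S0 -L-> S1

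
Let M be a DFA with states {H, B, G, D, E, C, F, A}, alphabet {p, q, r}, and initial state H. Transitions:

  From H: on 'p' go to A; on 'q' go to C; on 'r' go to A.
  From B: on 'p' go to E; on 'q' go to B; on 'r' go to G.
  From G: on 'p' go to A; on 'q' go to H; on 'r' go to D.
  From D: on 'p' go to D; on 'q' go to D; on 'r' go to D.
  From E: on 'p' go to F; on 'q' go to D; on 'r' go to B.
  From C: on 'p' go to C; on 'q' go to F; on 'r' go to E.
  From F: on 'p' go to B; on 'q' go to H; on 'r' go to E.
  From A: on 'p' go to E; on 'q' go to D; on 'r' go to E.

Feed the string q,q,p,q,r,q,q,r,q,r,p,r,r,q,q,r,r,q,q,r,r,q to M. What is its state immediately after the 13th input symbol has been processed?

H → C → F → B → B → G → H → C → E → D → D → D → D → D
After 13 symbols: D.

D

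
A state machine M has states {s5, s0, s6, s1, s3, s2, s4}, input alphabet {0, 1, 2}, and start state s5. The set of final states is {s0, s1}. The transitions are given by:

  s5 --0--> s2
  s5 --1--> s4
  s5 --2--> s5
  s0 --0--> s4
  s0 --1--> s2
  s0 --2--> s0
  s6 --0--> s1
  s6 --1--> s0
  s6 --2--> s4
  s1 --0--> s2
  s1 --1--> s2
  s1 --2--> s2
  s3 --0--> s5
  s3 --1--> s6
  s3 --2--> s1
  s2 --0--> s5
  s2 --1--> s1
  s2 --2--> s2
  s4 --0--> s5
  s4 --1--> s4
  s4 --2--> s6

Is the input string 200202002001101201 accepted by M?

s5 → s5 → s2 → s5 → s5 → s2 → s2 → s5 → s2 → s2 → s5 → s2 → s1 → s2 → s5 → s4 → s6 → s1 → s2
End state s2 is not accepting.

No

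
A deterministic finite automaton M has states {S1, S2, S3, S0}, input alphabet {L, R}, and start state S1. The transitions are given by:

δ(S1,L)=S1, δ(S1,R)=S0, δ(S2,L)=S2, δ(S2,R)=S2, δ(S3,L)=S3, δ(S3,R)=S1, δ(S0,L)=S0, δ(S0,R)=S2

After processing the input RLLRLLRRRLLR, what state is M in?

S2

Trace: S1 -R-> S0 -L-> S0 -L-> S0 -R-> S2 -L-> S2 -L-> S2 -R-> S2 -R-> S2 -R-> S2 -L-> S2 -L-> S2 -R-> S2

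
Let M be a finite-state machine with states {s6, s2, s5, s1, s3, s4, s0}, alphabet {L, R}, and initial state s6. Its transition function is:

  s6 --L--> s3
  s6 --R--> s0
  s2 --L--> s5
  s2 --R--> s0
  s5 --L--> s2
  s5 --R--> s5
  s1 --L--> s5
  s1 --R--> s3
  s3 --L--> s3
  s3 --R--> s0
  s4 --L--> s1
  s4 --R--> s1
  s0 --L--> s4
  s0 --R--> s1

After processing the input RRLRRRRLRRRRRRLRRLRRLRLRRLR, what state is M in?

s0

s6 → s0 → s1 → s5 → s5 → s5 → s5 → s5 → s2 → s0 → s1 → s3 → s0 → s1 → s3 → s3 → s0 → s1 → s5 → s5 → s5 → s2 → s0 → s4 → s1 → s3 → s3 → s0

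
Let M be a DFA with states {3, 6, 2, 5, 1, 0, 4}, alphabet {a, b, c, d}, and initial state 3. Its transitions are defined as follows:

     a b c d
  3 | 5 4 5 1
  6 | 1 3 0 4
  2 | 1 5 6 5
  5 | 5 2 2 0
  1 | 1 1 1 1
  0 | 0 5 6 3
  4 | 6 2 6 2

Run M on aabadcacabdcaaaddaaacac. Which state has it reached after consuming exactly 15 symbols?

3 → 5 → 5 → 2 → 1 → 1 → 1 → 1 → 1 → 1 → 1 → 1 → 1 → 1 → 1 → 1
After 15 symbols: 1.

1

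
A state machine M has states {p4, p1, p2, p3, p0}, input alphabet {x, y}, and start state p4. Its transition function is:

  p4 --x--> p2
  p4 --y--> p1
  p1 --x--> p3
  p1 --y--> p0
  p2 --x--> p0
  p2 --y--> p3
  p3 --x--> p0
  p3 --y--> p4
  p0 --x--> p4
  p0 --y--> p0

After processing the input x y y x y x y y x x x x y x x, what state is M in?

p4 → p2 → p3 → p4 → p2 → p3 → p0 → p0 → p0 → p4 → p2 → p0 → p4 → p1 → p3 → p0

p0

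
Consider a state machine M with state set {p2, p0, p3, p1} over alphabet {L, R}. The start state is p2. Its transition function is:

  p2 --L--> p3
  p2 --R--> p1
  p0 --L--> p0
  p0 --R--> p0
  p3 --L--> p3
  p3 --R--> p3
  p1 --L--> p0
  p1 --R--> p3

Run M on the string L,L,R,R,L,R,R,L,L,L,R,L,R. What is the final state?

start at p2
read 'L': p2 → p3
read 'L': p3 → p3
read 'R': p3 → p3
read 'R': p3 → p3
read 'L': p3 → p3
read 'R': p3 → p3
read 'R': p3 → p3
read 'L': p3 → p3
read 'L': p3 → p3
read 'L': p3 → p3
read 'R': p3 → p3
read 'L': p3 → p3
read 'R': p3 → p3

p3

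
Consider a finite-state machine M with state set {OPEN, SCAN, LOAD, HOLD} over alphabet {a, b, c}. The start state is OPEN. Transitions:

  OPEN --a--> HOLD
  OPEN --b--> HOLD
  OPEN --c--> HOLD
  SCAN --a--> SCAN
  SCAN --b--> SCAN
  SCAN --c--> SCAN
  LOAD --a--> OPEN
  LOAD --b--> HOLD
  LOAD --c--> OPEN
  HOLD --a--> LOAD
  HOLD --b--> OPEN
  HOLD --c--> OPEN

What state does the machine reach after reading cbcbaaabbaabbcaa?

OPEN

OPEN → HOLD → OPEN → HOLD → OPEN → HOLD → LOAD → OPEN → HOLD → OPEN → HOLD → LOAD → HOLD → OPEN → HOLD → LOAD → OPEN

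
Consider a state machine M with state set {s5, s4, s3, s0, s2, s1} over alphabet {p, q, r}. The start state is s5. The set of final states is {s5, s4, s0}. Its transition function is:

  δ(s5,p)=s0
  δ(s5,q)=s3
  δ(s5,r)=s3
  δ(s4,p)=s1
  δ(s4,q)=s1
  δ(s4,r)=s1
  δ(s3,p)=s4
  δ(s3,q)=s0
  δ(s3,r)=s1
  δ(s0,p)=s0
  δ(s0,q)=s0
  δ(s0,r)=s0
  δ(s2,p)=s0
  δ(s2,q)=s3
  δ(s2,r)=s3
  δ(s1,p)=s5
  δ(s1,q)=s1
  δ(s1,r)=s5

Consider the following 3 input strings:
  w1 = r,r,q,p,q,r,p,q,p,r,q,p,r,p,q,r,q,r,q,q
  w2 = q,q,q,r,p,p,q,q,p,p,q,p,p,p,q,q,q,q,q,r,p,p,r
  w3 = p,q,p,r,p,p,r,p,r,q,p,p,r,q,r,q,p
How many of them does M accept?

w1: Trace: s5 -r-> s3 -r-> s1 -q-> s1 -p-> s5 -q-> s3 -r-> s1 -p-> s5 -q-> s3 -p-> s4 -r-> s1 -q-> s1 -p-> s5 -r-> s3 -p-> s4 -q-> s1 -r-> s5 -q-> s3 -r-> s1 -q-> s1 -q-> s1  → end s1, rejected
w2: Trace: s5 -q-> s3 -q-> s0 -q-> s0 -r-> s0 -p-> s0 -p-> s0 -q-> s0 -q-> s0 -p-> s0 -p-> s0 -q-> s0 -p-> s0 -p-> s0 -p-> s0 -q-> s0 -q-> s0 -q-> s0 -q-> s0 -q-> s0 -r-> s0 -p-> s0 -p-> s0 -r-> s0  → end s0, accepted
w3: Trace: s5 -p-> s0 -q-> s0 -p-> s0 -r-> s0 -p-> s0 -p-> s0 -r-> s0 -p-> s0 -r-> s0 -q-> s0 -p-> s0 -p-> s0 -r-> s0 -q-> s0 -r-> s0 -q-> s0 -p-> s0  → end s0, accepted

2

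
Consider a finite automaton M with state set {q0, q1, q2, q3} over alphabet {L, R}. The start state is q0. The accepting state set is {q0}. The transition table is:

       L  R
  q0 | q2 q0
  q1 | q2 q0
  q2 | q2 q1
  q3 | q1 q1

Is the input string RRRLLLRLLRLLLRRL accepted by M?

No

q0 → q0 → q0 → q0 → q2 → q2 → q2 → q1 → q2 → q2 → q1 → q2 → q2 → q2 → q1 → q0 → q2
End state q2 is not accepting.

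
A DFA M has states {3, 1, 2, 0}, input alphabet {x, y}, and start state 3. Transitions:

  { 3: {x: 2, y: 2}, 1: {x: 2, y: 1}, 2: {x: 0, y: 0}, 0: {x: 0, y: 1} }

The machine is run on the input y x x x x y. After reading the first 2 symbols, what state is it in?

Trace: 3 -y-> 2 -x-> 0
After 2 symbols: 0.

0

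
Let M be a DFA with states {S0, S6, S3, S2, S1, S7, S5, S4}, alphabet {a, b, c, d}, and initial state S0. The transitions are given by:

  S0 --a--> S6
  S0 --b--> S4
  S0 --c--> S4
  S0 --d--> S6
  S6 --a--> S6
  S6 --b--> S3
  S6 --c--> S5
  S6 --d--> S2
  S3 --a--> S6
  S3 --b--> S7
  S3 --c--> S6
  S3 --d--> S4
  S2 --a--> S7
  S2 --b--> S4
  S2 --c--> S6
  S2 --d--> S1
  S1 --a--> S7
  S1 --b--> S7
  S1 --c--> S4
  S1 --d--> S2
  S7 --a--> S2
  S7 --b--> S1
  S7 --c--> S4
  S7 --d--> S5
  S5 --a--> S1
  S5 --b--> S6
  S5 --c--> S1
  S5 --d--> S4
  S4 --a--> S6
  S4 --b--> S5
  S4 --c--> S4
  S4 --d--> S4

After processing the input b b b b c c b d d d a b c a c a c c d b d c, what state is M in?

S4

Trace: S0 -b-> S4 -b-> S5 -b-> S6 -b-> S3 -c-> S6 -c-> S5 -b-> S6 -d-> S2 -d-> S1 -d-> S2 -a-> S7 -b-> S1 -c-> S4 -a-> S6 -c-> S5 -a-> S1 -c-> S4 -c-> S4 -d-> S4 -b-> S5 -d-> S4 -c-> S4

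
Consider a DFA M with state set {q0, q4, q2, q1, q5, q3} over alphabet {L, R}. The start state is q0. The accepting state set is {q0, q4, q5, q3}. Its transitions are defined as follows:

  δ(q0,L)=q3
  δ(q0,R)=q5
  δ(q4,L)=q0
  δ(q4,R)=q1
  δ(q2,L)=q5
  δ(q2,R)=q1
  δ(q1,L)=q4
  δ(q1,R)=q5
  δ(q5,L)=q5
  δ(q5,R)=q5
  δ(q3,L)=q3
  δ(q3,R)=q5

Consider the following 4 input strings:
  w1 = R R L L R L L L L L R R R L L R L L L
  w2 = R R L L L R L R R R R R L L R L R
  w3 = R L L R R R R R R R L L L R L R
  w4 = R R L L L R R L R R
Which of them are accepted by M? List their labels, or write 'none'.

w1, w2, w3, w4

w1: q0 → q5 → q5 → q5 → q5 → q5 → q5 → q5 → q5 → q5 → q5 → q5 → q5 → q5 → q5 → q5 → q5 → q5 → q5 → q5  → end q5, accepted
w2: q0 → q5 → q5 → q5 → q5 → q5 → q5 → q5 → q5 → q5 → q5 → q5 → q5 → q5 → q5 → q5 → q5 → q5  → end q5, accepted
w3: q0 → q5 → q5 → q5 → q5 → q5 → q5 → q5 → q5 → q5 → q5 → q5 → q5 → q5 → q5 → q5 → q5  → end q5, accepted
w4: q0 → q5 → q5 → q5 → q5 → q5 → q5 → q5 → q5 → q5 → q5  → end q5, accepted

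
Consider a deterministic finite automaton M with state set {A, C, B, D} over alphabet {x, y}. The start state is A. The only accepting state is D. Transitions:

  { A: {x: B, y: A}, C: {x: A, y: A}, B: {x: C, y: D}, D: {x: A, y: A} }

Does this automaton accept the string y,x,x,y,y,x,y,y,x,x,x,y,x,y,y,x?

No

Trace: A -y-> A -x-> B -x-> C -y-> A -y-> A -x-> B -y-> D -y-> A -x-> B -x-> C -x-> A -y-> A -x-> B -y-> D -y-> A -x-> B
End state B is not accepting.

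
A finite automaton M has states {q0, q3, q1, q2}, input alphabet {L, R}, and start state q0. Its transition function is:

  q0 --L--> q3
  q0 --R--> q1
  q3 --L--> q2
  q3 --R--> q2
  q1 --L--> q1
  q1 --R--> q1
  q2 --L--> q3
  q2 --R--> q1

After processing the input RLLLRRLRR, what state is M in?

q1

Trace: q0 -R-> q1 -L-> q1 -L-> q1 -L-> q1 -R-> q1 -R-> q1 -L-> q1 -R-> q1 -R-> q1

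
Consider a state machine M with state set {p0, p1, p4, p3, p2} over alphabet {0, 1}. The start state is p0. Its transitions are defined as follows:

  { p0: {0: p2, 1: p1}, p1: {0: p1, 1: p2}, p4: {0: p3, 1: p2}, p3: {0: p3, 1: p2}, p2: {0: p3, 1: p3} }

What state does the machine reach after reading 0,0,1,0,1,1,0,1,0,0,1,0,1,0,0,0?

p3

Trace: p0 -0-> p2 -0-> p3 -1-> p2 -0-> p3 -1-> p2 -1-> p3 -0-> p3 -1-> p2 -0-> p3 -0-> p3 -1-> p2 -0-> p3 -1-> p2 -0-> p3 -0-> p3 -0-> p3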